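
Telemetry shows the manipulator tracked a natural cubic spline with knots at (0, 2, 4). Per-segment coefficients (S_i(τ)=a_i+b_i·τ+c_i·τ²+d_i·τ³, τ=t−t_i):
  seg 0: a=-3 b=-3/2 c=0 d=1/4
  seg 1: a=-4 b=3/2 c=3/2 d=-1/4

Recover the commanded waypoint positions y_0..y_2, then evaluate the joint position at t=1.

y_0 = S_0(0) = a_0 = -3
y_1 = S_1(0) = a_1 = -4
y_2 = S_1(2) = 3
t_q=1 is in segment 0 (τ=1); S_0(τ)=-17/4

y_0=-3 y_1=-4 y_2=3
S(1) = -17/4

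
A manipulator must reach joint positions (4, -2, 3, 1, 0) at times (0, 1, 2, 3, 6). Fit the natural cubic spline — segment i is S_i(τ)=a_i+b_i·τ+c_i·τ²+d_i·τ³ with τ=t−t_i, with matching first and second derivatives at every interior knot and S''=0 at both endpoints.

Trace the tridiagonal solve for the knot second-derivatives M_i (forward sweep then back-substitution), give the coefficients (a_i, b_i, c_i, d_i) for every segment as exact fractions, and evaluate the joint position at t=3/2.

  seg 0: a=4 b=-821/87 c=0 d=299/87
  seg 1: a=-2 b=76/87 c=299/29 d=-538/87
  seg 2: a=3 b=256/87 c=-239/29 d=287/87
  seg 3: a=1 b=-317/87 c=48/29 d=-16/87
S(3/2) = 7/29

Δ: Δ0=-6, Δ1=5, Δ2=-2, Δ3=-1/3
row 1: diag=4, rhs=66; c'=1/4, d'=33/2
row 2: denom=4−1·1/4=15/4; d'=(-42−1·33/2)/(15/4)=-78/5
row 3: denom=8−1·4/15=116/15; d'=(10−1·-78/5)/(116/15)=96/29
back: M3=96/29
back: M2=-78/5−4/15·96/29=-478/29
back: M1=33/2−1/4·-478/29=598/29
M: M0=0, M1=598/29, M2=-478/29, M3=96/29, M4=0
seg 0: a=4, c=M0/2=0, d=(M1−M0)/(6·1)=299/87, b=Δ0−h0·(2M0+M1)/6=-821/87
seg 1: a=-2, c=M1/2=299/29, d=(M2−M1)/(6·1)=-538/87, b=Δ1−h1·(2M1+M2)/6=76/87
seg 2: a=3, c=M2/2=-239/29, d=(M3−M2)/(6·1)=287/87, b=Δ2−h2·(2M2+M3)/6=256/87
seg 3: a=1, c=M3/2=48/29, d=(M4−M3)/(6·3)=-16/87, b=Δ3−h3·(2M3+M4)/6=-317/87
t_q=3/2 → seg 1, τ=1/2; S=-2+76/87·τ+299/29·τ²+-538/87·τ³=7/29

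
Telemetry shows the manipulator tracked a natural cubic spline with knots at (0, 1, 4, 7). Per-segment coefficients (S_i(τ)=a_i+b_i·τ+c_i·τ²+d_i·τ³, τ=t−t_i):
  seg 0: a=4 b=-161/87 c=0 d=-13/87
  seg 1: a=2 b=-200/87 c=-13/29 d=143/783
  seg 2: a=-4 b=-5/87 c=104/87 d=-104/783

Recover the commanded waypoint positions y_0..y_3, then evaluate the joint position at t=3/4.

y_0 = S_0(0) = a_0 = 4
y_1 = S_1(0) = a_1 = 2
y_2 = S_2(0) = a_2 = -4
y_3 = S_2(3) = 3
t_q=3/4 is in segment 0 (τ=3/4); S_0(τ)=4731/1856

y_0=4 y_1=2 y_2=-4 y_3=3
S(3/4) = 4731/1856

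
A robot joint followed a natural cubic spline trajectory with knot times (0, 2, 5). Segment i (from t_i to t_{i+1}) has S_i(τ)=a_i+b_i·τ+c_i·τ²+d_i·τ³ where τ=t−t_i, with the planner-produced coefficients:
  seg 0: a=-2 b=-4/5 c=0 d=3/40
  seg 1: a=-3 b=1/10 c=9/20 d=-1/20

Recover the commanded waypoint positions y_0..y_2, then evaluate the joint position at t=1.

y_0=-2 y_1=-3 y_2=0
S(1) = -109/40

y_0 = S_0(0) = a_0 = -2
y_1 = S_1(0) = a_1 = -3
y_2 = S_1(3) = 0
t_q=1 is in segment 0 (τ=1); S_0(τ)=-109/40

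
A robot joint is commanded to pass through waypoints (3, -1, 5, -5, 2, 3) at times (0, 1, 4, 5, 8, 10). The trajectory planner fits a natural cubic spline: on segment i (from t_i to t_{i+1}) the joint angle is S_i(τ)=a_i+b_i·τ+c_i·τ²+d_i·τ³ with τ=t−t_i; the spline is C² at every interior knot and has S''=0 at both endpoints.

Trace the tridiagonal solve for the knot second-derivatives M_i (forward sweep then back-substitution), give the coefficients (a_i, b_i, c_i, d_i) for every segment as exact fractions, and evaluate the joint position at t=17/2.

Δ: Δ0=-4, Δ1=2, Δ2=-10, Δ3=7/3, Δ4=1/2
row 1: diag=8, rhs=36; c'=3/8, d'=9/2
row 2: denom=8−3·3/8=55/8; d'=(-72−3·9/2)/(55/8)=-684/55
row 3: denom=8−1·8/55=432/55; d'=(74−1·-684/55)/(432/55)=2377/216
row 4: denom=10−3·55/144=425/48; d'=(-11−3·2377/216)/(425/48)=-6338/1275
back: M4=-6338/1275
back: M3=2377/216−55/144·-6338/1275=9871/765
back: M2=-684/55−8/55·9871/765=-54748/3825
back: M1=9/2−3/8·-54748/3825=12581/1275
M: M0=0, M1=12581/1275, M2=-54748/3825, M3=9871/765, M4=-6338/1275, M5=0
seg 0: a=3, c=M0/2=0, d=(M1−M0)/(6·1)=12581/7650, b=Δ0−h0·(2M0+M1)/6=-43181/7650
seg 1: a=-1, c=M1/2=12581/2550, d=(M2−M1)/(6·3)=-92491/68850, b=Δ1−h1·(2M1+M2)/6=-2719/3825
seg 2: a=5, c=M2/2=-27374/3825, d=(M3−M2)/(6·1)=11567/2550, b=Δ2−h2·(2M2+M3)/6=-56453/7650
seg 3: a=-5, c=M3/2=9871/1530, d=(M4−M3)/(6·3)=-68369/68850, b=Δ3−h3·(2M3+M4)/6=-1819/225
seg 4: a=2, c=M4/2=-3169/1275, d=(M5−M4)/(6·2)=3169/7650, b=Δ4−h4·(2M4+M5)/6=29177/7650
t_q=17/2 → seg 4, τ=1/2; S=2+29177/7650·τ+-3169/1275·τ²+3169/7650·τ³=68083/20400

  seg 0: a=3 b=-43181/7650 c=0 d=12581/7650
  seg 1: a=-1 b=-2719/3825 c=12581/2550 d=-92491/68850
  seg 2: a=5 b=-56453/7650 c=-27374/3825 d=11567/2550
  seg 3: a=-5 b=-1819/225 c=9871/1530 d=-68369/68850
  seg 4: a=2 b=29177/7650 c=-3169/1275 d=3169/7650
S(17/2) = 68083/20400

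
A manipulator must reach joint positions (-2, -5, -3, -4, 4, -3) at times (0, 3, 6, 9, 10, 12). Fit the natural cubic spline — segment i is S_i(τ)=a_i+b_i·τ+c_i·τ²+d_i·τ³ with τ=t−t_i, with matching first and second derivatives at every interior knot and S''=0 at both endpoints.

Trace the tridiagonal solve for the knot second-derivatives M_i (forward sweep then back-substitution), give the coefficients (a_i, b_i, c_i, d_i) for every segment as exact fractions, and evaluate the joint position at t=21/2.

  seg 0: a=-2 b=-6887/3798 c=0 d=3089/34182
  seg 1: a=-5 b=1190/1899 c=3089/3798 d=-9115/34182
  seg 2: a=-3 b=-6431/3798 c=-3013/1899 d=23243/34182
  seg 3: a=-4 b=13571/1899 c=1913/422 d=-13975/3798
  seg 4: a=4 b=19651/3798 c=-4118/633 d=2059/1899
S(21/2) = 25807/5064

Δ: Δ0=-1, Δ1=2/3, Δ2=-1/3, Δ3=8, Δ4=-7/2
row 1: diag=12, rhs=10; c'=1/4, d'=5/6
row 2: denom=12−3·1/4=45/4; d'=(-6−3·5/6)/(45/4)=-34/45
row 3: denom=8−3·4/15=36/5; d'=(50−3·-34/45)/(36/5)=196/27
row 4: denom=6−1·5/36=211/36; d'=(-69−1·196/27)/(211/36)=-8236/633
back: M4=-8236/633
back: M3=196/27−5/36·-8236/633=1913/211
back: M2=-34/45−4/15·1913/211=-6026/1899
back: M1=5/6−1/4·-6026/1899=3089/1899
M: M0=0, M1=3089/1899, M2=-6026/1899, M3=1913/211, M4=-8236/633, M5=0
seg 0: a=-2, c=M0/2=0, d=(M1−M0)/(6·3)=3089/34182, b=Δ0−h0·(2M0+M1)/6=-6887/3798
seg 1: a=-5, c=M1/2=3089/3798, d=(M2−M1)/(6·3)=-9115/34182, b=Δ1−h1·(2M1+M2)/6=1190/1899
seg 2: a=-3, c=M2/2=-3013/1899, d=(M3−M2)/(6·3)=23243/34182, b=Δ2−h2·(2M2+M3)/6=-6431/3798
seg 3: a=-4, c=M3/2=1913/422, d=(M4−M3)/(6·1)=-13975/3798, b=Δ3−h3·(2M3+M4)/6=13571/1899
seg 4: a=4, c=M4/2=-4118/633, d=(M5−M4)/(6·2)=2059/1899, b=Δ4−h4·(2M4+M5)/6=19651/3798
t_q=21/2 → seg 4, τ=1/2; S=4+19651/3798·τ+-4118/633·τ²+2059/1899·τ³=25807/5064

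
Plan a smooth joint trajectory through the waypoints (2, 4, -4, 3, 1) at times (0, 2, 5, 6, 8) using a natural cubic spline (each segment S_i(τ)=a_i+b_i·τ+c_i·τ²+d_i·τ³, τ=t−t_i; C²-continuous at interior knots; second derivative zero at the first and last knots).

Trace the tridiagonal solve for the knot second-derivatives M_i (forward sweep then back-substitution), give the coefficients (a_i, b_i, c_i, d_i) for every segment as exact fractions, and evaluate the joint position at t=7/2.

Δ: Δ0=1, Δ1=-8/3, Δ2=7, Δ3=-1
row 1: diag=10, rhs=-22; c'=3/10, d'=-11/5
row 2: denom=8−3·3/10=71/10; d'=(58−3·-11/5)/(71/10)=646/71
row 3: denom=6−1·10/71=416/71; d'=(-48−1·646/71)/(416/71)=-2027/208
back: M3=-2027/208
back: M2=646/71−10/71·-2027/208=1089/104
back: M1=-11/5−3/10·1089/104=-1111/208
M: M0=0, M1=-1111/208, M2=1089/104, M3=-2027/208, M4=0
seg 0: a=2, c=M0/2=0, d=(M1−M0)/(6·2)=-1111/2496, b=Δ0−h0·(2M0+M1)/6=1735/624
seg 1: a=4, c=M1/2=-1111/416, d=(M2−M1)/(6·3)=253/288, b=Δ1−h1·(2M1+M2)/6=-799/312
seg 2: a=-4, c=M2/2=1089/208, d=(M3−M2)/(6·1)=-4205/1248, b=Δ2−h2·(2M2+M3)/6=6407/1248
seg 3: a=3, c=M3/2=-2027/416, d=(M4−M3)/(6·2)=2027/2496, b=Δ3−h3·(2M3+M4)/6=1715/312
t_q=7/2 → seg 1, τ=3/2; S=4+-799/312·τ+-1111/416·τ²+253/288·τ³=-9603/3328

  seg 0: a=2 b=1735/624 c=0 d=-1111/2496
  seg 1: a=4 b=-799/312 c=-1111/416 d=253/288
  seg 2: a=-4 b=6407/1248 c=1089/208 d=-4205/1248
  seg 3: a=3 b=1715/312 c=-2027/416 d=2027/2496
S(7/2) = -9603/3328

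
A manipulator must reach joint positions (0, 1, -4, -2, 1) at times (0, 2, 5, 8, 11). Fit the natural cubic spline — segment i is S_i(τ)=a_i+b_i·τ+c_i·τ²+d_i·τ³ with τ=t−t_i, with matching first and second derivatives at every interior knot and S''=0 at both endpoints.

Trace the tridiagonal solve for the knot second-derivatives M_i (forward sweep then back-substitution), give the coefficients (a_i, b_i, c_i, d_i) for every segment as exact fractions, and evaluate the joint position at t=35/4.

Δ: Δ0=1/2, Δ1=-5/3, Δ2=2/3, Δ3=1
row 1: diag=10, rhs=-13; c'=3/10, d'=-13/10
row 2: denom=12−3·3/10=111/10; d'=(14−3·-13/10)/(111/10)=179/111
row 3: denom=12−3·10/37=414/37; d'=(2−3·179/111)/(414/37)=-35/138
back: M3=-35/138
back: M2=179/111−10/37·-35/138=116/69
back: M1=-13/10−3/10·116/69=-83/46
M: M0=0, M1=-83/46, M2=116/69, M3=-35/138, M4=0
seg 0: a=0, c=M0/2=0, d=(M1−M0)/(6·2)=-83/552, b=Δ0−h0·(2M0+M1)/6=76/69
seg 1: a=1, c=M1/2=-83/92, d=(M2−M1)/(6·3)=481/2484, b=Δ1−h1·(2M1+M2)/6=-97/138
seg 2: a=-4, c=M2/2=58/69, d=(M3−M2)/(6·3)=-89/828, b=Δ2−h2·(2M2+M3)/6=-245/276
seg 3: a=-2, c=M3/2=-35/276, d=(M4−M3)/(6·3)=35/2484, b=Δ3−h3·(2M3+M4)/6=173/138
t_q=35/4 → seg 3, τ=3/4; S=-2+173/138·τ+-35/276·τ²+35/2484·τ³=-6625/5888

  seg 0: a=0 b=76/69 c=0 d=-83/552
  seg 1: a=1 b=-97/138 c=-83/92 d=481/2484
  seg 2: a=-4 b=-245/276 c=58/69 d=-89/828
  seg 3: a=-2 b=173/138 c=-35/276 d=35/2484
S(35/4) = -6625/5888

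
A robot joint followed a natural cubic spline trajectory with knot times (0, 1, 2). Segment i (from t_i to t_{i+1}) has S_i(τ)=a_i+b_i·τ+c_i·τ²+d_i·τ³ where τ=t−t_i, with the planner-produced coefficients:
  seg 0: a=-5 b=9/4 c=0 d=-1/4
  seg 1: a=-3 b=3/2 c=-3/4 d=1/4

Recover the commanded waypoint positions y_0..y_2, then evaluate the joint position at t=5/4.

y_0 = S_0(0) = a_0 = -5
y_1 = S_1(0) = a_1 = -3
y_2 = S_1(1) = -2
t_q=5/4 is in segment 1 (τ=1/4); S_1(τ)=-683/256

y_0=-5 y_1=-3 y_2=-2
S(5/4) = -683/256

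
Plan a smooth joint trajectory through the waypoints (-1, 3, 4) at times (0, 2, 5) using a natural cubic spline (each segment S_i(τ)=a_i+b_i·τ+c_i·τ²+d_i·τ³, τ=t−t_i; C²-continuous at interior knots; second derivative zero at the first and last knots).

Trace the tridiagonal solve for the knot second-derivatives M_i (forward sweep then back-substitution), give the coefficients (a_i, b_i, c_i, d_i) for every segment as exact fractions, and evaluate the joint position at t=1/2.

Δ: Δ0=2, Δ1=1/3
row 1: diag=10, rhs=-10; c'=3/10, d'=-1
back: M1=-1
M: M0=0, M1=-1, M2=0
seg 0: a=-1, c=M0/2=0, d=(M1−M0)/(6·2)=-1/12, b=Δ0−h0·(2M0+M1)/6=7/3
seg 1: a=3, c=M1/2=-1/2, d=(M2−M1)/(6·3)=1/18, b=Δ1−h1·(2M1+M2)/6=4/3
t_q=1/2 → seg 0, τ=1/2; S=-1+7/3·τ+0·τ²+-1/12·τ³=5/32

  seg 0: a=-1 b=7/3 c=0 d=-1/12
  seg 1: a=3 b=4/3 c=-1/2 d=1/18
S(1/2) = 5/32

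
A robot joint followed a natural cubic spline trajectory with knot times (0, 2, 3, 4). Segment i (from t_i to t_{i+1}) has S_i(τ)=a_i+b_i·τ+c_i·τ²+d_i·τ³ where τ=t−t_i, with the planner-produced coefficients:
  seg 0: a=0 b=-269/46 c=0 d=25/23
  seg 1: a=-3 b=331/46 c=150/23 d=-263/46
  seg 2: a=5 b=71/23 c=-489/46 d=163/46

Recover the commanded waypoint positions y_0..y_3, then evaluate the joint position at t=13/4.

y_0=0 y_1=-3 y_2=5 y_3=1
S(13/4) = 15199/2944

y_0 = S_0(0) = a_0 = 0
y_1 = S_1(0) = a_1 = -3
y_2 = S_2(0) = a_2 = 5
y_3 = S_2(1) = 1
t_q=13/4 is in segment 2 (τ=1/4); S_2(τ)=15199/2944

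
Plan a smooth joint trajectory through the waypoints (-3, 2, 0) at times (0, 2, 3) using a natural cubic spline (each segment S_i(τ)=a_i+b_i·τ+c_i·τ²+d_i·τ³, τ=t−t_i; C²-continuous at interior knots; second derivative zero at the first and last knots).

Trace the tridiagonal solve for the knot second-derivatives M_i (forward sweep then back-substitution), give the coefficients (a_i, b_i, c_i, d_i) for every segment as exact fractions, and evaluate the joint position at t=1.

  seg 0: a=-3 b=4 c=0 d=-3/8
  seg 1: a=2 b=-1/2 c=-9/4 d=3/4
S(1) = 5/8

Δ: Δ0=5/2, Δ1=-2
row 1: diag=6, rhs=-27; c'=1/6, d'=-9/2
back: M1=-9/2
M: M0=0, M1=-9/2, M2=0
seg 0: a=-3, c=M0/2=0, d=(M1−M0)/(6·2)=-3/8, b=Δ0−h0·(2M0+M1)/6=4
seg 1: a=2, c=M1/2=-9/4, d=(M2−M1)/(6·1)=3/4, b=Δ1−h1·(2M1+M2)/6=-1/2
t_q=1 → seg 0, τ=1; S=-3+4·τ+0·τ²+-3/8·τ³=5/8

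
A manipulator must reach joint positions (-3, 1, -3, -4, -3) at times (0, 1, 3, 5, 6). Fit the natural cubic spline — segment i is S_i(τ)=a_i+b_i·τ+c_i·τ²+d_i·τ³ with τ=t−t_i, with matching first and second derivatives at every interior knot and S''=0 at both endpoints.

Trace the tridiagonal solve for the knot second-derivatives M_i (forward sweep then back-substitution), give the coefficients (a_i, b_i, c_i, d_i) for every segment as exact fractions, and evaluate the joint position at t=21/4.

Δ: Δ0=4, Δ1=-2, Δ2=-1/2, Δ3=1
row 1: diag=6, rhs=-36; c'=1/3, d'=-6
row 2: denom=8−2·1/3=22/3; d'=(9−2·-6)/(22/3)=63/22
row 3: denom=6−2·3/11=60/11; d'=(9−2·63/22)/(60/11)=3/5
back: M3=3/5
back: M2=63/22−3/11·3/5=27/10
back: M1=-6−1/3·27/10=-69/10
M: M0=0, M1=-69/10, M2=27/10, M3=3/5, M4=0
seg 0: a=-3, c=M0/2=0, d=(M1−M0)/(6·1)=-23/20, b=Δ0−h0·(2M0+M1)/6=103/20
seg 1: a=1, c=M1/2=-69/20, d=(M2−M1)/(6·2)=4/5, b=Δ1−h1·(2M1+M2)/6=17/10
seg 2: a=-3, c=M2/2=27/20, d=(M3−M2)/(6·2)=-7/40, b=Δ2−h2·(2M2+M3)/6=-5/2
seg 3: a=-4, c=M3/2=3/10, d=(M4−M3)/(6·1)=-1/10, b=Δ3−h3·(2M3+M4)/6=4/5
t_q=21/4 → seg 3, τ=1/4; S=-4+4/5·τ+3/10·τ²+-1/10·τ³=-2421/640

  seg 0: a=-3 b=103/20 c=0 d=-23/20
  seg 1: a=1 b=17/10 c=-69/20 d=4/5
  seg 2: a=-3 b=-5/2 c=27/20 d=-7/40
  seg 3: a=-4 b=4/5 c=3/10 d=-1/10
S(21/4) = -2421/640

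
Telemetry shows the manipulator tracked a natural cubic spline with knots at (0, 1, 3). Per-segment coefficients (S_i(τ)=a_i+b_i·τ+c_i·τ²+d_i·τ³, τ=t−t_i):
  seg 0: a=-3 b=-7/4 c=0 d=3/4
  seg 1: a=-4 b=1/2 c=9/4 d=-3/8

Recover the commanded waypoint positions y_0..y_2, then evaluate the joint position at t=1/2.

y_0=-3 y_1=-4 y_2=3
S(1/2) = -121/32

y_0 = S_0(0) = a_0 = -3
y_1 = S_1(0) = a_1 = -4
y_2 = S_1(2) = 3
t_q=1/2 is in segment 0 (τ=1/2); S_0(τ)=-121/32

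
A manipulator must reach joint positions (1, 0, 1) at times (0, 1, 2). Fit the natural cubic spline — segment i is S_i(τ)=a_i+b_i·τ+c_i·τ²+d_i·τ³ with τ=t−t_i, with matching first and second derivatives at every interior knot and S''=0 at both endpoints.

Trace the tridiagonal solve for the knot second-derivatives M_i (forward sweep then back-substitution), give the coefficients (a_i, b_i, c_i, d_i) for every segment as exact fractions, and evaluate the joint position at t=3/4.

  seg 0: a=1 b=-3/2 c=0 d=1/2
  seg 1: a=0 b=0 c=3/2 d=-1/2
S(3/4) = 11/128

Δ: Δ0=-1, Δ1=1
row 1: diag=4, rhs=12; c'=1/4, d'=3
back: M1=3
M: M0=0, M1=3, M2=0
seg 0: a=1, c=M0/2=0, d=(M1−M0)/(6·1)=1/2, b=Δ0−h0·(2M0+M1)/6=-3/2
seg 1: a=0, c=M1/2=3/2, d=(M2−M1)/(6·1)=-1/2, b=Δ1−h1·(2M1+M2)/6=0
t_q=3/4 → seg 0, τ=3/4; S=1+-3/2·τ+0·τ²+1/2·τ³=11/128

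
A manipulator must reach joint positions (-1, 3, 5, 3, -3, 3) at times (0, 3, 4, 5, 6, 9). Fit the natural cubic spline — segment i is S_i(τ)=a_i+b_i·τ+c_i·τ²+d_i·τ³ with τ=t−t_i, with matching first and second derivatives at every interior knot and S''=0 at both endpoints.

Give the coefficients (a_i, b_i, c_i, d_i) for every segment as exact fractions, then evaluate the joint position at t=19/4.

Δ: Δ0=4/3, Δ1=2, Δ2=-2, Δ3=-6, Δ4=2
row 1: diag=8, rhs=4; c'=1/8, d'=1/2
row 2: denom=4−1·1/8=31/8; d'=(-24−1·1/2)/(31/8)=-196/31
row 3: denom=4−1·8/31=116/31; d'=(-24−1·-196/31)/(116/31)=-137/29
row 4: denom=8−1·31/116=897/116; d'=(48−1·-137/29)/(897/116)=6116/897
back: M4=6116/897
back: M3=-137/29−31/116·6116/897=-5872/897
back: M2=-196/31−8/31·-5872/897=-4156/897
back: M1=1/2−1/8·-4156/897=968/897
M: M0=0, M1=968/897, M2=-4156/897, M3=-5872/897, M4=6116/897, M5=0
seg 0: a=-1, c=M0/2=0, d=(M1−M0)/(6·3)=484/8073, b=Δ0−h0·(2M0+M1)/6=712/897
seg 1: a=3, c=M1/2=484/897, d=(M2−M1)/(6·1)=-854/897, b=Δ1−h1·(2M1+M2)/6=2164/897
seg 2: a=5, c=M2/2=-2078/897, d=(M3−M2)/(6·1)=-22/69, b=Δ2−h2·(2M2+M3)/6=190/299
seg 3: a=3, c=M3/2=-2936/897, d=(M4−M3)/(6·1)=666/299, b=Δ3−h3·(2M3+M4)/6=-4444/897
seg 4: a=-3, c=M4/2=3058/897, d=(M5−M4)/(6·3)=-3058/8073, b=Δ4−h4·(2M4+M5)/6=-4322/897
t_q=19/4 → seg 2, τ=3/4; S=5+190/299·τ+-2078/897·τ²+-22/69·τ³=38645/9568

  seg 0: a=-1 b=712/897 c=0 d=484/8073
  seg 1: a=3 b=2164/897 c=484/897 d=-854/897
  seg 2: a=5 b=190/299 c=-2078/897 d=-22/69
  seg 3: a=3 b=-4444/897 c=-2936/897 d=666/299
  seg 4: a=-3 b=-4322/897 c=3058/897 d=-3058/8073
S(19/4) = 38645/9568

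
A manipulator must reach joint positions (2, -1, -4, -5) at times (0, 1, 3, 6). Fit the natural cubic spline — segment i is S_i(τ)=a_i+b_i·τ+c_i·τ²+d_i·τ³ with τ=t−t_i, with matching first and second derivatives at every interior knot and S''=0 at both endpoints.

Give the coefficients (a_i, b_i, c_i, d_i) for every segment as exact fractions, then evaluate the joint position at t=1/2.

Δ: Δ0=-3, Δ1=-3/2, Δ2=-1/3
row 1: diag=6, rhs=9; c'=1/3, d'=3/2
row 2: denom=10−2·1/3=28/3; d'=(7−2·3/2)/(28/3)=3/7
back: M2=3/7
back: M1=3/2−1/3·3/7=19/14
M: M0=0, M1=19/14, M2=3/7, M3=0
seg 0: a=2, c=M0/2=0, d=(M1−M0)/(6·1)=19/84, b=Δ0−h0·(2M0+M1)/6=-271/84
seg 1: a=-1, c=M1/2=19/28, d=(M2−M1)/(6·2)=-13/168, b=Δ1−h1·(2M1+M2)/6=-107/42
seg 2: a=-4, c=M2/2=3/14, d=(M3−M2)/(6·3)=-1/42, b=Δ2−h2·(2M2+M3)/6=-16/21
t_q=1/2 → seg 0, τ=1/2; S=2+-271/84·τ+0·τ²+19/84·τ³=93/224

  seg 0: a=2 b=-271/84 c=0 d=19/84
  seg 1: a=-1 b=-107/42 c=19/28 d=-13/168
  seg 2: a=-4 b=-16/21 c=3/14 d=-1/42
S(1/2) = 93/224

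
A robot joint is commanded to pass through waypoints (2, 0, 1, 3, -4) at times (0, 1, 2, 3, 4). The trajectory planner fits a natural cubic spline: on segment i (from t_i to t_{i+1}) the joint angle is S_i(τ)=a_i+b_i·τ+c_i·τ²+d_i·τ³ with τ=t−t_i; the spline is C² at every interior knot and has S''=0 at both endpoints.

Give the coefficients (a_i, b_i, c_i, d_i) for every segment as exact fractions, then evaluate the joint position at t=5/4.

  seg 0: a=2 b=-18/7 c=0 d=4/7
  seg 1: a=0 b=-6/7 c=12/7 d=1/7
  seg 2: a=1 b=3 c=15/7 d=-22/7
  seg 3: a=3 b=-15/7 c=-51/7 d=17/7
S(5/4) = -47/448

Δ: Δ0=-2, Δ1=1, Δ2=2, Δ3=-7
row 1: diag=4, rhs=18; c'=1/4, d'=9/2
row 2: denom=4−1·1/4=15/4; d'=(6−1·9/2)/(15/4)=2/5
row 3: denom=4−1·4/15=56/15; d'=(-54−1·2/5)/(56/15)=-102/7
back: M3=-102/7
back: M2=2/5−4/15·-102/7=30/7
back: M1=9/2−1/4·30/7=24/7
M: M0=0, M1=24/7, M2=30/7, M3=-102/7, M4=0
seg 0: a=2, c=M0/2=0, d=(M1−M0)/(6·1)=4/7, b=Δ0−h0·(2M0+M1)/6=-18/7
seg 1: a=0, c=M1/2=12/7, d=(M2−M1)/(6·1)=1/7, b=Δ1−h1·(2M1+M2)/6=-6/7
seg 2: a=1, c=M2/2=15/7, d=(M3−M2)/(6·1)=-22/7, b=Δ2−h2·(2M2+M3)/6=3
seg 3: a=3, c=M3/2=-51/7, d=(M4−M3)/(6·1)=17/7, b=Δ3−h3·(2M3+M4)/6=-15/7
t_q=5/4 → seg 1, τ=1/4; S=0+-6/7·τ+12/7·τ²+1/7·τ³=-47/448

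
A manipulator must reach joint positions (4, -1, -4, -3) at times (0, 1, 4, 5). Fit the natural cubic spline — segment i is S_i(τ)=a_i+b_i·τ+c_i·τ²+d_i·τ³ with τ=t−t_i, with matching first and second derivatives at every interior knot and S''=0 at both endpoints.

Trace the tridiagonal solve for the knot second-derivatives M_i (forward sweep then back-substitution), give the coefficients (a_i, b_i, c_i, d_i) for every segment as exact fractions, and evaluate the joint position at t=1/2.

  seg 0: a=4 b=-301/55 c=0 d=26/55
  seg 1: a=-1 b=-223/55 c=78/55 d=-2/15
  seg 2: a=-4 b=47/55 c=12/55 d=-4/55
S(1/2) = 291/220

Δ: Δ0=-5, Δ1=-1, Δ2=1
row 1: diag=8, rhs=24; c'=3/8, d'=3
row 2: denom=8−3·3/8=55/8; d'=(12−3·3)/(55/8)=24/55
back: M2=24/55
back: M1=3−3/8·24/55=156/55
M: M0=0, M1=156/55, M2=24/55, M3=0
seg 0: a=4, c=M0/2=0, d=(M1−M0)/(6·1)=26/55, b=Δ0−h0·(2M0+M1)/6=-301/55
seg 1: a=-1, c=M1/2=78/55, d=(M2−M1)/(6·3)=-2/15, b=Δ1−h1·(2M1+M2)/6=-223/55
seg 2: a=-4, c=M2/2=12/55, d=(M3−M2)/(6·1)=-4/55, b=Δ2−h2·(2M2+M3)/6=47/55
t_q=1/2 → seg 0, τ=1/2; S=4+-301/55·τ+0·τ²+26/55·τ³=291/220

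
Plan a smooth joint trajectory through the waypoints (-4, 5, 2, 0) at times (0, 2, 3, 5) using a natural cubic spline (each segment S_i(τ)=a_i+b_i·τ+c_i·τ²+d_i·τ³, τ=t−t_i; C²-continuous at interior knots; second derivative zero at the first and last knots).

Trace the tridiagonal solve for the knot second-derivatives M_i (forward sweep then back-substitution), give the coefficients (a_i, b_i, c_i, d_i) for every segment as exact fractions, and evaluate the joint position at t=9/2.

Δ: Δ0=9/2, Δ1=-3, Δ2=-1
row 1: diag=6, rhs=-45; c'=1/6, d'=-15/2
row 2: denom=6−1·1/6=35/6; d'=(12−1·-15/2)/(35/6)=117/35
back: M2=117/35
back: M1=-15/2−1/6·117/35=-282/35
M: M0=0, M1=-282/35, M2=117/35, M3=0
seg 0: a=-4, c=M0/2=0, d=(M1−M0)/(6·2)=-47/70, b=Δ0−h0·(2M0+M1)/6=503/70
seg 1: a=5, c=M1/2=-141/35, d=(M2−M1)/(6·1)=19/10, b=Δ1−h1·(2M1+M2)/6=-61/70
seg 2: a=2, c=M2/2=117/70, d=(M3−M2)/(6·2)=-39/140, b=Δ2−h2·(2M2+M3)/6=-113/35
t_q=9/2 → seg 2, τ=3/2; S=2+-113/35·τ+117/70·τ²+-39/140·τ³=-5/224

  seg 0: a=-4 b=503/70 c=0 d=-47/70
  seg 1: a=5 b=-61/70 c=-141/35 d=19/10
  seg 2: a=2 b=-113/35 c=117/70 d=-39/140
S(9/2) = -5/224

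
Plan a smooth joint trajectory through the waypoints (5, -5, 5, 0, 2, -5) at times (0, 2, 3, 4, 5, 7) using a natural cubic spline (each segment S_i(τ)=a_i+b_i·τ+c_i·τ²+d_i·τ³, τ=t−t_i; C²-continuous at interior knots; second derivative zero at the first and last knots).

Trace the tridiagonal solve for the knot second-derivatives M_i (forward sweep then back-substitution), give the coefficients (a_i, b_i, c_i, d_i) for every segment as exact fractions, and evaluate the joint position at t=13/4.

Δ: Δ0=-5, Δ1=10, Δ2=-5, Δ3=2, Δ4=-7/2
row 1: diag=6, rhs=90; c'=1/6, d'=15
row 2: denom=4−1·1/6=23/6; d'=(-90−1·15)/(23/6)=-630/23
row 3: denom=4−1·6/23=86/23; d'=(42−1·-630/23)/(86/23)=798/43
row 4: denom=6−1·23/86=493/86; d'=(-33−1·798/43)/(493/86)=-4434/493
back: M4=-4434/493
back: M3=798/43−23/86·-4434/493=10335/493
back: M2=-630/23−6/23·10335/493=-16200/493
back: M1=15−1/6·-16200/493=10095/493
M: M0=0, M1=10095/493, M2=-16200/493, M3=10335/493, M4=-4434/493, M5=0
seg 0: a=5, c=M0/2=0, d=(M1−M0)/(6·2)=3365/1972, b=Δ0−h0·(2M0+M1)/6=-5830/493
seg 1: a=-5, c=M1/2=10095/986, d=(M2−M1)/(6·1)=-8765/986, b=Δ1−h1·(2M1+M2)/6=4265/493
seg 2: a=5, c=M2/2=-8100/493, d=(M3−M2)/(6·1)=305/34, b=Δ2−h2·(2M2+M3)/6=2425/986
seg 3: a=0, c=M3/2=10335/986, d=(M4−M3)/(6·1)=-4923/986, b=Δ3−h3·(2M3+M4)/6=-1720/493
seg 4: a=2, c=M4/2=-2217/493, d=(M5−M4)/(6·2)=739/986, b=Δ4−h4·(2M4+M5)/6=2461/986
t_q=13/4 → seg 2, τ=1/4; S=5+2425/986·τ+-8100/493·τ²+305/34·τ³=298365/63104

  seg 0: a=5 b=-5830/493 c=0 d=3365/1972
  seg 1: a=-5 b=4265/493 c=10095/986 d=-8765/986
  seg 2: a=5 b=2425/986 c=-8100/493 d=305/34
  seg 3: a=0 b=-1720/493 c=10335/986 d=-4923/986
  seg 4: a=2 b=2461/986 c=-2217/493 d=739/986
S(13/4) = 298365/63104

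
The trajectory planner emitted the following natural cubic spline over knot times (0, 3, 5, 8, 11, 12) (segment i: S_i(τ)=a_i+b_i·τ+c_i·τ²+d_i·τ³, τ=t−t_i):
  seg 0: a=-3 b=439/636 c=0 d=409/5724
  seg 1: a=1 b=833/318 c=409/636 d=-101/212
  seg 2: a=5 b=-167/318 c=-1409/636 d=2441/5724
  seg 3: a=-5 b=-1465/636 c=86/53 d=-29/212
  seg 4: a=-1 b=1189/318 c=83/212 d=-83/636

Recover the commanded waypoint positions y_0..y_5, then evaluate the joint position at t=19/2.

y_0 = S_0(0) = a_0 = -3
y_1 = S_1(0) = a_1 = 1
y_2 = S_2(0) = a_2 = 5
y_3 = S_3(0) = a_3 = -5
y_4 = S_4(0) = a_4 = -1
y_5 = S_4(1) = 3
t_q=19/2 is in segment 3 (τ=3/2); S_3(τ)=-8931/1696

y_0=-3 y_1=1 y_2=5 y_3=-5 y_4=-1 y_5=3
S(19/2) = -8931/1696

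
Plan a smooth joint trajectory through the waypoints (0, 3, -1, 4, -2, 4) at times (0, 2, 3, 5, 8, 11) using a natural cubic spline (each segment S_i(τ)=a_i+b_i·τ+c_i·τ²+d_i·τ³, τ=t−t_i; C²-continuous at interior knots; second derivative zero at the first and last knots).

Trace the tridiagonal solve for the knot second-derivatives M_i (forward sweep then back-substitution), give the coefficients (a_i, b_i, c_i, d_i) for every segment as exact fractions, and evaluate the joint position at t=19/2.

Δ: Δ0=3/2, Δ1=-4, Δ2=5/2, Δ3=-2, Δ4=2
row 1: diag=6, rhs=-33; c'=1/6, d'=-11/2
row 2: denom=6−1·1/6=35/6; d'=(39−1·-11/2)/(35/6)=267/35
row 3: denom=10−2·12/35=326/35; d'=(-27−2·267/35)/(326/35)=-1479/326
row 4: denom=12−3·105/326=3597/326; d'=(24−3·-1479/326)/(3597/326)=4087/1199
back: M4=4087/1199
back: M3=-1479/326−105/326·4087/1199=-6756/1199
back: M2=267/35−12/35·-6756/1199=11463/1199
back: M1=-11/2−1/6·11463/1199=-8505/1199
M: M0=0, M1=-8505/1199, M2=11463/1199, M3=-6756/1199, M4=4087/1199, M5=0
seg 0: a=0, c=M0/2=0, d=(M1−M0)/(6·2)=-2835/4796, b=Δ0−h0·(2M0+M1)/6=9267/2398
seg 1: a=3, c=M1/2=-8505/2398, d=(M2−M1)/(6·1)=3328/1199, b=Δ1−h1·(2M1+M2)/6=-7743/2398
seg 2: a=-1, c=M2/2=11463/2398, d=(M3−M2)/(6·2)=-6073/4796, b=Δ2−h2·(2M2+M3)/6=-435/218
seg 3: a=4, c=M3/2=-3378/1199, d=(M4−M3)/(6·3)=10843/21582, b=Δ3−h3·(2M3+M4)/6=4629/2398
seg 4: a=-2, c=M4/2=4087/2398, d=(M5−M4)/(6·3)=-4087/21582, b=Δ4−h4·(2M4+M5)/6=-1689/1199
t_q=19/2 → seg 4, τ=3/2; S=-2+-1689/1199·τ+4087/2398·τ²+-4087/21582·τ³=-17599/19184

  seg 0: a=0 b=9267/2398 c=0 d=-2835/4796
  seg 1: a=3 b=-7743/2398 c=-8505/2398 d=3328/1199
  seg 2: a=-1 b=-435/218 c=11463/2398 d=-6073/4796
  seg 3: a=4 b=4629/2398 c=-3378/1199 d=10843/21582
  seg 4: a=-2 b=-1689/1199 c=4087/2398 d=-4087/21582
S(19/2) = -17599/19184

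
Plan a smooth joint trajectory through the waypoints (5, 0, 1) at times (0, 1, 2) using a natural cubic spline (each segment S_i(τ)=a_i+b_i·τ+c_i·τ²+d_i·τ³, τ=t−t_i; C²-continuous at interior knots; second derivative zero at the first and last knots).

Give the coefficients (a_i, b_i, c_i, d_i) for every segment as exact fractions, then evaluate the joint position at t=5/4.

Δ: Δ0=-5, Δ1=1
row 1: diag=4, rhs=36; c'=1/4, d'=9
back: M1=9
M: M0=0, M1=9, M2=0
seg 0: a=5, c=M0/2=0, d=(M1−M0)/(6·1)=3/2, b=Δ0−h0·(2M0+M1)/6=-13/2
seg 1: a=0, c=M1/2=9/2, d=(M2−M1)/(6·1)=-3/2, b=Δ1−h1·(2M1+M2)/6=-2
t_q=5/4 → seg 1, τ=1/4; S=0+-2·τ+9/2·τ²+-3/2·τ³=-31/128

  seg 0: a=5 b=-13/2 c=0 d=3/2
  seg 1: a=0 b=-2 c=9/2 d=-3/2
S(5/4) = -31/128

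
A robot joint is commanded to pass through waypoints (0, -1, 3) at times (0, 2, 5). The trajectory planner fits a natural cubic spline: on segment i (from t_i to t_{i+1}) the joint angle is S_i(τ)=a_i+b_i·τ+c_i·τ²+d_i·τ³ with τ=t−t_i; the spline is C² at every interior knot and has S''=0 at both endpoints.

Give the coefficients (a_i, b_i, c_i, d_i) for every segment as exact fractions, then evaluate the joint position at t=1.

Δ: Δ0=-1/2, Δ1=4/3
row 1: diag=10, rhs=11; c'=3/10, d'=11/10
back: M1=11/10
M: M0=0, M1=11/10, M2=0
seg 0: a=0, c=M0/2=0, d=(M1−M0)/(6·2)=11/120, b=Δ0−h0·(2M0+M1)/6=-13/15
seg 1: a=-1, c=M1/2=11/20, d=(M2−M1)/(6·3)=-11/180, b=Δ1−h1·(2M1+M2)/6=7/30
t_q=1 → seg 0, τ=1; S=0+-13/15·τ+0·τ²+11/120·τ³=-31/40

  seg 0: a=0 b=-13/15 c=0 d=11/120
  seg 1: a=-1 b=7/30 c=11/20 d=-11/180
S(1) = -31/40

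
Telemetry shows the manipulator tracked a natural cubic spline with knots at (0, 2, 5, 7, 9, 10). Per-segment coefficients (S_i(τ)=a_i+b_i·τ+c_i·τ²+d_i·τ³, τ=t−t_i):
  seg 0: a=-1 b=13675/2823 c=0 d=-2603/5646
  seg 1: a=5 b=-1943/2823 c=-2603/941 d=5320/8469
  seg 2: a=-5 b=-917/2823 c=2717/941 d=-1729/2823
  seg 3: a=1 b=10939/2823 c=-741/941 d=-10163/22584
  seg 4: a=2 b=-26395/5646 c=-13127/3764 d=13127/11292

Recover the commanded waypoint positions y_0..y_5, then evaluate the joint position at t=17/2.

y_0=-1 y_1=5 y_2=-5 y_3=1 y_4=2 y_5=-5
S(17/2) = 212101/60224

y_0 = S_0(0) = a_0 = -1
y_1 = S_1(0) = a_1 = 5
y_2 = S_2(0) = a_2 = -5
y_3 = S_3(0) = a_3 = 1
y_4 = S_4(0) = a_4 = 2
y_5 = S_4(1) = -5
t_q=17/2 is in segment 3 (τ=3/2); S_3(τ)=212101/60224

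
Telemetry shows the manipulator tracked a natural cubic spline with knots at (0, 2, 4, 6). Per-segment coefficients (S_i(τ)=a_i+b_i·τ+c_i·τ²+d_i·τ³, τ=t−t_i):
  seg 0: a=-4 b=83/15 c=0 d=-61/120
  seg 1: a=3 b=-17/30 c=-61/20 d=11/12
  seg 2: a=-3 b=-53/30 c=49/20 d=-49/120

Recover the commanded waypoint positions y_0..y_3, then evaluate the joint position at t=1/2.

y_0 = S_0(0) = a_0 = -4
y_1 = S_1(0) = a_1 = 3
y_2 = S_2(0) = a_2 = -3
y_3 = S_2(2) = 0
t_q=1/2 is in segment 0 (τ=1/2); S_0(τ)=-83/64

y_0=-4 y_1=3 y_2=-3 y_3=0
S(1/2) = -83/64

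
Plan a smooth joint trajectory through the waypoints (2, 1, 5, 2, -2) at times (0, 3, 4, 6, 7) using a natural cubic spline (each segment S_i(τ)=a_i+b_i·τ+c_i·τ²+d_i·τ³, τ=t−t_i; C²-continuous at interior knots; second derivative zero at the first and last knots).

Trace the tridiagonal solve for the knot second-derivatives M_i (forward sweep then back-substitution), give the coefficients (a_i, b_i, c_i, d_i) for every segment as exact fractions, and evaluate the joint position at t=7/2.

Δ: Δ0=-1/3, Δ1=4, Δ2=-3/2, Δ3=-4
row 1: diag=8, rhs=26; c'=1/8, d'=13/4
row 2: denom=6−1·1/8=47/8; d'=(-33−1·13/4)/(47/8)=-290/47
row 3: denom=6−2·16/47=250/47; d'=(-15−2·-290/47)/(250/47)=-1/2
back: M3=-1/2
back: M2=-290/47−16/47·-1/2=-6
back: M1=13/4−1/8·-6=4
M: M0=0, M1=4, M2=-6, M3=-1/2, M4=0
seg 0: a=2, c=M0/2=0, d=(M1−M0)/(6·3)=2/9, b=Δ0−h0·(2M0+M1)/6=-7/3
seg 1: a=1, c=M1/2=2, d=(M2−M1)/(6·1)=-5/3, b=Δ1−h1·(2M1+M2)/6=11/3
seg 2: a=5, c=M2/2=-3, d=(M3−M2)/(6·2)=11/24, b=Δ2−h2·(2M2+M3)/6=8/3
seg 3: a=2, c=M3/2=-1/4, d=(M4−M3)/(6·1)=1/12, b=Δ3−h3·(2M3+M4)/6=-23/6
t_q=7/2 → seg 1, τ=1/2; S=1+11/3·τ+2·τ²+-5/3·τ³=25/8

  seg 0: a=2 b=-7/3 c=0 d=2/9
  seg 1: a=1 b=11/3 c=2 d=-5/3
  seg 2: a=5 b=8/3 c=-3 d=11/24
  seg 3: a=2 b=-23/6 c=-1/4 d=1/12
S(7/2) = 25/8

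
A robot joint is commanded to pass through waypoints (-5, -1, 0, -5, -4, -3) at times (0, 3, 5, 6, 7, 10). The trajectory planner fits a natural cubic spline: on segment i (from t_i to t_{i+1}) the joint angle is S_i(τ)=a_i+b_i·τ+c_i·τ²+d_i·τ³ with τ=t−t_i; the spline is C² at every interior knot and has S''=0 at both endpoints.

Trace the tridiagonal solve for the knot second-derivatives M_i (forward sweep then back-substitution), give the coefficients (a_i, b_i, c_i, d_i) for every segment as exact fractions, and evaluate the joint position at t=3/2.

Δ: Δ0=4/3, Δ1=1/2, Δ2=-5, Δ3=1, Δ4=1/3
row 1: diag=10, rhs=-5; c'=1/5, d'=-1/2
row 2: denom=6−2·1/5=28/5; d'=(-33−2·-1/2)/(28/5)=-40/7
row 3: denom=4−1·5/28=107/28; d'=(36−1·-40/7)/(107/28)=1168/107
row 4: denom=8−1·28/107=828/107; d'=(-4−1·1168/107)/(828/107)=-133/69
back: M4=-133/69
back: M3=1168/107−28/107·-133/69=788/69
back: M2=-40/7−5/28·788/69=-535/69
back: M1=-1/2−1/5·-535/69=145/138
M: M0=0, M1=145/138, M2=-535/69, M3=788/69, M4=-133/69, M5=0
seg 0: a=-5, c=M0/2=0, d=(M1−M0)/(6·3)=145/2484, b=Δ0−h0·(2M0+M1)/6=223/276
seg 1: a=-1, c=M1/2=145/276, d=(M2−M1)/(6·2)=-135/184, b=Δ1−h1·(2M1+M2)/6=329/138
seg 2: a=0, c=M2/2=-535/138, d=(M3−M2)/(6·1)=147/46, b=Δ2−h2·(2M2+M3)/6=-298/69
seg 3: a=-5, c=M3/2=394/69, d=(M4−M3)/(6·1)=-307/138, b=Δ3−h3·(2M3+M4)/6=-343/138
seg 4: a=-4, c=M4/2=-133/138, d=(M5−M4)/(6·3)=133/1242, b=Δ4−h4·(2M4+M5)/6=52/23
t_q=3/2 → seg 0, τ=3/2; S=-5+223/276·τ+0·τ²+145/2484·τ³=-2643/736

  seg 0: a=-5 b=223/276 c=0 d=145/2484
  seg 1: a=-1 b=329/138 c=145/276 d=-135/184
  seg 2: a=0 b=-298/69 c=-535/138 d=147/46
  seg 3: a=-5 b=-343/138 c=394/69 d=-307/138
  seg 4: a=-4 b=52/23 c=-133/138 d=133/1242
S(3/2) = -2643/736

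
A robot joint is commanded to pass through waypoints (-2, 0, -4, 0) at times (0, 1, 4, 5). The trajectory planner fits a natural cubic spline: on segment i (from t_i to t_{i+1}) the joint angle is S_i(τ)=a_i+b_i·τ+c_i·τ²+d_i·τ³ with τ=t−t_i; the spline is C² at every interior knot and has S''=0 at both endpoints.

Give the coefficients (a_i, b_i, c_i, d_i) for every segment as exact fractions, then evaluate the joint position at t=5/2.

  seg 0: a=-2 b=458/165 c=0 d=-128/165
  seg 1: a=0 b=74/165 c=-128/55 d=26/45
  seg 2: a=-4 b=344/165 c=158/55 d=-158/165
S(5/2) = -115/44

Δ: Δ0=2, Δ1=-4/3, Δ2=4
row 1: diag=8, rhs=-20; c'=3/8, d'=-5/2
row 2: denom=8−3·3/8=55/8; d'=(32−3·-5/2)/(55/8)=316/55
back: M2=316/55
back: M1=-5/2−3/8·316/55=-256/55
M: M0=0, M1=-256/55, M2=316/55, M3=0
seg 0: a=-2, c=M0/2=0, d=(M1−M0)/(6·1)=-128/165, b=Δ0−h0·(2M0+M1)/6=458/165
seg 1: a=0, c=M1/2=-128/55, d=(M2−M1)/(6·3)=26/45, b=Δ1−h1·(2M1+M2)/6=74/165
seg 2: a=-4, c=M2/2=158/55, d=(M3−M2)/(6·1)=-158/165, b=Δ2−h2·(2M2+M3)/6=344/165
t_q=5/2 → seg 1, τ=3/2; S=0+74/165·τ+-128/55·τ²+26/45·τ³=-115/44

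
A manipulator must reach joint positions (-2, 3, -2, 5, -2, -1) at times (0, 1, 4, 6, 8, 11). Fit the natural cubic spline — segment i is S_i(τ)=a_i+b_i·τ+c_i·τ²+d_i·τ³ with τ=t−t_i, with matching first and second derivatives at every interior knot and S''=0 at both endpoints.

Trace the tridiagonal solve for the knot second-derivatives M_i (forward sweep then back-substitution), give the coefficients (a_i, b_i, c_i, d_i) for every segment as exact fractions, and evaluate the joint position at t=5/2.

Δ: Δ0=5, Δ1=-5/3, Δ2=7/2, Δ3=-7/2, Δ4=1/3
row 1: diag=8, rhs=-40; c'=3/8, d'=-5
row 2: denom=10−3·3/8=71/8; d'=(31−3·-5)/(71/8)=368/71
row 3: denom=8−2·16/71=536/71; d'=(-42−2·368/71)/(536/71)=-1859/268
row 4: denom=10−2·71/268=1269/134; d'=(23−2·-1859/268)/(1269/134)=183/47
back: M4=183/47
back: M3=-1859/268−71/268·183/47=-749/94
back: M2=368/71−16/71·-749/94=328/47
back: M1=-5−3/8·328/47=-358/47
M: M0=0, M1=-358/47, M2=328/47, M3=-749/94, M4=183/47, M5=0
seg 0: a=-2, c=M0/2=0, d=(M1−M0)/(6·1)=-179/141, b=Δ0−h0·(2M0+M1)/6=884/141
seg 1: a=3, c=M1/2=-179/47, d=(M2−M1)/(6·3)=343/423, b=Δ1−h1·(2M1+M2)/6=347/141
seg 2: a=-2, c=M2/2=164/47, d=(M3−M2)/(6·2)=-1405/1128, b=Δ2−h2·(2M2+M3)/6=212/141
seg 3: a=5, c=M3/2=-749/188, d=(M4−M3)/(6·2)=1115/1128, b=Δ3−h3·(2M3+M4)/6=145/282
seg 4: a=-2, c=M4/2=183/94, d=(M5−M4)/(6·3)=-61/282, b=Δ4−h4·(2M4+M5)/6=-502/141
t_q=5/2 → seg 1, τ=3/2; S=3+347/141·τ+-179/47·τ²+343/423·τ³=323/376

  seg 0: a=-2 b=884/141 c=0 d=-179/141
  seg 1: a=3 b=347/141 c=-179/47 d=343/423
  seg 2: a=-2 b=212/141 c=164/47 d=-1405/1128
  seg 3: a=5 b=145/282 c=-749/188 d=1115/1128
  seg 4: a=-2 b=-502/141 c=183/94 d=-61/282
S(5/2) = 323/376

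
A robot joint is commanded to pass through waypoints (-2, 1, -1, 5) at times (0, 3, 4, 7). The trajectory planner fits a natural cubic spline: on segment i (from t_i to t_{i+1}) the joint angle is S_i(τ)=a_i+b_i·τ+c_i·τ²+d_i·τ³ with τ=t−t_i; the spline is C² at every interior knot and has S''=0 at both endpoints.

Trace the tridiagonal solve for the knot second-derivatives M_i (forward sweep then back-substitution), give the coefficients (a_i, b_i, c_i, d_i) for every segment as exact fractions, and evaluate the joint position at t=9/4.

  seg 0: a=-2 b=7/3 c=0 d=-4/27
  seg 1: a=1 b=-5/3 c=-4/3 d=1
  seg 2: a=-1 b=-4/3 c=5/3 d=-5/27
S(9/4) = 25/16

Δ: Δ0=1, Δ1=-2, Δ2=2
row 1: diag=8, rhs=-18; c'=1/8, d'=-9/4
row 2: denom=8−1·1/8=63/8; d'=(24−1·-9/4)/(63/8)=10/3
back: M2=10/3
back: M1=-9/4−1/8·10/3=-8/3
M: M0=0, M1=-8/3, M2=10/3, M3=0
seg 0: a=-2, c=M0/2=0, d=(M1−M0)/(6·3)=-4/27, b=Δ0−h0·(2M0+M1)/6=7/3
seg 1: a=1, c=M1/2=-4/3, d=(M2−M1)/(6·1)=1, b=Δ1−h1·(2M1+M2)/6=-5/3
seg 2: a=-1, c=M2/2=5/3, d=(M3−M2)/(6·3)=-5/27, b=Δ2−h2·(2M2+M3)/6=-4/3
t_q=9/4 → seg 0, τ=9/4; S=-2+7/3·τ+0·τ²+-4/27·τ³=25/16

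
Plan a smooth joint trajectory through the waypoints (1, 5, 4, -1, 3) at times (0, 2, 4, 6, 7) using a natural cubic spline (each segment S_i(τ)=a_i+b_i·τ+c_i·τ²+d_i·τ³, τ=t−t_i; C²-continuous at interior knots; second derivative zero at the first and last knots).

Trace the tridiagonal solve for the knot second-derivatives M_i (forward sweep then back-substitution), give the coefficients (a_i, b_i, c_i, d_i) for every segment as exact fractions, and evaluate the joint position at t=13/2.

Δ: Δ0=2, Δ1=-1/2, Δ2=-5/2, Δ3=4
row 1: diag=8, rhs=-15; c'=1/4, d'=-15/8
row 2: denom=8−2·1/4=15/2; d'=(-12−2·-15/8)/(15/2)=-11/10
row 3: denom=6−2·4/15=82/15; d'=(39−2·-11/10)/(82/15)=309/41
back: M3=309/41
back: M2=-11/10−4/15·309/41=-255/82
back: M1=-15/8−1/4·-255/82=-45/41
M: M0=0, M1=-45/41, M2=-255/82, M3=309/41, M4=0
seg 0: a=1, c=M0/2=0, d=(M1−M0)/(6·2)=-15/164, b=Δ0−h0·(2M0+M1)/6=97/41
seg 1: a=5, c=M1/2=-45/82, d=(M2−M1)/(6·2)=-55/328, b=Δ1−h1·(2M1+M2)/6=52/41
seg 2: a=4, c=M2/2=-255/164, d=(M3−M2)/(6·2)=291/328, b=Δ2−h2·(2M2+M3)/6=-241/82
seg 3: a=-1, c=M3/2=309/82, d=(M4−M3)/(6·1)=-103/82, b=Δ3−h3·(2M3+M4)/6=61/41
t_q=13/2 → seg 3, τ=1/2; S=-1+61/41·τ+309/82·τ²+-103/82·τ³=347/656

  seg 0: a=1 b=97/41 c=0 d=-15/164
  seg 1: a=5 b=52/41 c=-45/82 d=-55/328
  seg 2: a=4 b=-241/82 c=-255/164 d=291/328
  seg 3: a=-1 b=61/41 c=309/82 d=-103/82
S(13/2) = 347/656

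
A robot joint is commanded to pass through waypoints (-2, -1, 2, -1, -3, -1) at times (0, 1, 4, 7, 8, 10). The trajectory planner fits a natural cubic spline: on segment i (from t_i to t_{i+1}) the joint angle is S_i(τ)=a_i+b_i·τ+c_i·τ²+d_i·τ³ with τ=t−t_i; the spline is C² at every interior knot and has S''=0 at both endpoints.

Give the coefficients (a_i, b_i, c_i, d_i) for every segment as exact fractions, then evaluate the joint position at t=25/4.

Δ: Δ0=1, Δ1=1, Δ2=-1, Δ3=-2, Δ4=1
row 1: diag=8, rhs=0; c'=3/8, d'=0
row 2: denom=12−3·3/8=87/8; d'=(-12−3·0)/(87/8)=-32/29
row 3: denom=8−3·8/29=208/29; d'=(-6−3·-32/29)/(208/29)=-3/8
row 4: denom=6−1·29/208=1219/208; d'=(18−1·-3/8)/(1219/208)=3822/1219
back: M4=3822/1219
back: M3=-3/8−29/208·3822/1219=-990/1219
back: M2=-32/29−8/29·-990/1219=-1072/1219
back: M1=0−3/8·-1072/1219=402/1219
M: M0=0, M1=402/1219, M2=-1072/1219, M3=-990/1219, M4=3822/1219, M5=0
seg 0: a=-2, c=M0/2=0, d=(M1−M0)/(6·1)=67/1219, b=Δ0−h0·(2M0+M1)/6=1152/1219
seg 1: a=-1, c=M1/2=201/1219, d=(M2−M1)/(6·3)=-737/10971, b=Δ1−h1·(2M1+M2)/6=1353/1219
seg 2: a=2, c=M2/2=-536/1219, d=(M3−M2)/(6·3)=41/10971, b=Δ2−h2·(2M2+M3)/6=348/1219
seg 3: a=-1, c=M3/2=-495/1219, d=(M4−M3)/(6·1)=802/1219, b=Δ3−h3·(2M3+M4)/6=-2745/1219
seg 4: a=-3, c=M4/2=1911/1219, d=(M5−M4)/(6·2)=-637/2438, b=Δ4−h4·(2M4+M5)/6=-1329/1219
t_q=25/4 → seg 2, τ=9/4; S=2+348/1219·τ+-536/1219·τ²+41/10971·τ³=35801/78016

  seg 0: a=-2 b=1152/1219 c=0 d=67/1219
  seg 1: a=-1 b=1353/1219 c=201/1219 d=-737/10971
  seg 2: a=2 b=348/1219 c=-536/1219 d=41/10971
  seg 3: a=-1 b=-2745/1219 c=-495/1219 d=802/1219
  seg 4: a=-3 b=-1329/1219 c=1911/1219 d=-637/2438
S(25/4) = 35801/78016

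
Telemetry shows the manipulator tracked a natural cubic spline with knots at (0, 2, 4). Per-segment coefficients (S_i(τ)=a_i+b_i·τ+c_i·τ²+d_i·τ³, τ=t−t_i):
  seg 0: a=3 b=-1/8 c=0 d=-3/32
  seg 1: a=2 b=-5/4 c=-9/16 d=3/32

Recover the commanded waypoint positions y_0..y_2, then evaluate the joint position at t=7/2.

y_0=3 y_1=2 y_2=-2
S(7/2) = -211/256

y_0 = S_0(0) = a_0 = 3
y_1 = S_1(0) = a_1 = 2
y_2 = S_1(2) = -2
t_q=7/2 is in segment 1 (τ=3/2); S_1(τ)=-211/256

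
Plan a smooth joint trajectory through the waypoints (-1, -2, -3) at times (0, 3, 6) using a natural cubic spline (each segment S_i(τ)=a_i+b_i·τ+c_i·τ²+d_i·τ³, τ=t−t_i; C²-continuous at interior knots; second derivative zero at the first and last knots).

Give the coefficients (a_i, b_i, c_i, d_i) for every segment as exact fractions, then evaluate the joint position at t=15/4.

Δ: Δ0=-1/3, Δ1=-1/3
row 1: diag=12, rhs=0; c'=1/4, d'=0
back: M1=0
M: M0=0, M1=0, M2=0
seg 0: a=-1, c=M0/2=0, d=(M1−M0)/(6·3)=0, b=Δ0−h0·(2M0+M1)/6=-1/3
seg 1: a=-2, c=M1/2=0, d=(M2−M1)/(6·3)=0, b=Δ1−h1·(2M1+M2)/6=-1/3
t_q=15/4 → seg 1, τ=3/4; S=-2+-1/3·τ+0·τ²+0·τ³=-9/4

  seg 0: a=-1 b=-1/3 c=0 d=0
  seg 1: a=-2 b=-1/3 c=0 d=0
S(15/4) = -9/4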